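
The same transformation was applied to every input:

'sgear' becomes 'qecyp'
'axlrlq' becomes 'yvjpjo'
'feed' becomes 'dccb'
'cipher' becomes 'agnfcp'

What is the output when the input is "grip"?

Each output is the input with this applied: shift every letter 2 places backward in the alphabet (wrapping around).
So "grip" becomes "epgn".

epgn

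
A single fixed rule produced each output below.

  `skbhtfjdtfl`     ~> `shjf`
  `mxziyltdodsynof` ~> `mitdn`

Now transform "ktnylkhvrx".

kyhx

The pattern: keep one character in every 3, starting at position 1 (positions 1st, 4th, 7th, ...).
Applying that to "ktnylkhvrx" gives "kyhx".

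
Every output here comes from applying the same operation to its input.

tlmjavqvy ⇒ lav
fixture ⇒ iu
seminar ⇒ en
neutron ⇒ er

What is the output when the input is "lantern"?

ae

Each output is the input with this applied: keep one character in every 3, starting at position 2 (positions 2nd, 5th, 8th, ...).
Doing the same to "lantern": "ae".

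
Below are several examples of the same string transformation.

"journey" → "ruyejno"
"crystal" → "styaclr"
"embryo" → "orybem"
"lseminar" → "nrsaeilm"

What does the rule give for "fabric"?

firabc

Each output is the input with this applied: sort the characters into alphabetical order, then move the last 3 characters to the front (rotate right by 3).
For "fabric" the result is "firabc".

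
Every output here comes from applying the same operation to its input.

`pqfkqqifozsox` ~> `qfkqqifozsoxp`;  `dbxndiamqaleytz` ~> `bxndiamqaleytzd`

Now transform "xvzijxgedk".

The pattern: move the first character to the end.
Doing the same to "xvzijxgedk": "vzijxgedkx".

vzijxgedkx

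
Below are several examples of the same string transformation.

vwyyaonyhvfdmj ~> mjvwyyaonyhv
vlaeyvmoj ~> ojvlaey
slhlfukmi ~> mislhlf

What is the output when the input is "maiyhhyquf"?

ufmaiyhh

The pattern: move the last 2 characters to the front (rotate right by 2), then delete the last 2 characters.
On "maiyhhyquf": the first step gives "ufmaiyhhyq", and the second then gives "ufmaiyhh".
(Check on "vlaeyvmoj": → "ojvlaeyvm" → "ojvlaey" ✓)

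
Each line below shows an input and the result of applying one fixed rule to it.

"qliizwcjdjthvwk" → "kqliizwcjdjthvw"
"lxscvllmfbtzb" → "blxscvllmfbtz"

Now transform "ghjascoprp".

In each case the input is transformed by: move the last character to the front.
Applying that to "ghjascoprp" gives "pghjascopr".

pghjascopr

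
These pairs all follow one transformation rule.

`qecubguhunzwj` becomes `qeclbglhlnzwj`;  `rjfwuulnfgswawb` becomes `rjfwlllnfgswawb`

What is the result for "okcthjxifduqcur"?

The transformation: replace every "u" with "l".
So "okcthjxifduqcur" becomes "okcthjxifdlqclr".

okcthjxifdlqclr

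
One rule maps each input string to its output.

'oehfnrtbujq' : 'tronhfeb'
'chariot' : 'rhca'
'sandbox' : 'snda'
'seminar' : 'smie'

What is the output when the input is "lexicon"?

In each case the input is transformed by: delete the last 3 characters, then sort the characters into reverse alphabetical order.
Working it through for "lexicon": intermediate "lexi", final "xlie".

xlie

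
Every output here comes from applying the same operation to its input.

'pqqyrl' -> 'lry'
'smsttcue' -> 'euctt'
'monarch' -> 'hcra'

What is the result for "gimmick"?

Looking at the pairs, the operation is to delete the first 3 characters, then reverse the string.
So "gimmick" becomes "kcim".

kcim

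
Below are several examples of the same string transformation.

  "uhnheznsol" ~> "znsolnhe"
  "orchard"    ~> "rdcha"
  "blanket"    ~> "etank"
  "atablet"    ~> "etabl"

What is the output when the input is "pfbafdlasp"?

Looking at the pairs, the operation is to delete the first 2 characters, then move the first 3 characters to the end (rotate left by 3).
For "pfbafdlasp", step one produces "bafdlasp"; step two turns that into "dlaspbaf".

dlaspbaf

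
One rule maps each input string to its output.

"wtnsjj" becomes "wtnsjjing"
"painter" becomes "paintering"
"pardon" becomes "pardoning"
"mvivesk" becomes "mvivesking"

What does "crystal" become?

In each case the input is transformed by: append "ing".
So "crystal" becomes "crystaling".

crystaling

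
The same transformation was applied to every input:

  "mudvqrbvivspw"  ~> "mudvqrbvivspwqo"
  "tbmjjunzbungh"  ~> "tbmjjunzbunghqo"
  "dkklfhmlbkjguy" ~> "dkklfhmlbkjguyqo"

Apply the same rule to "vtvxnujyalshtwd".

vtvxnujyalshtwdqo

Each output is the input with this applied: append "qo".
"vtvxnujyalshtwd" → "vtvxnujyalshtwdqo".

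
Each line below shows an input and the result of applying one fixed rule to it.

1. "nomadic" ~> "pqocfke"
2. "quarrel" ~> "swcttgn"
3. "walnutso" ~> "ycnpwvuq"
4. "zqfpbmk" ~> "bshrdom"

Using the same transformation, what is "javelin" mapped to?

lcxgnkp

The pattern: shift every letter 2 places forward in the alphabet (wrapping around).
On "javelin" that produces "lcxgnkp".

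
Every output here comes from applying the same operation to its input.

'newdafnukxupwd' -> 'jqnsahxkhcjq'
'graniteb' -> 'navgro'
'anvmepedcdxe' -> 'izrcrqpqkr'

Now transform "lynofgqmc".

abstdzp

The pattern: delete the first 2 characters, then shift every letter 13 places forward in the alphabet (wrapping around) — i.e. ROT13.
So "lynofgqmc" becomes "abstdzp".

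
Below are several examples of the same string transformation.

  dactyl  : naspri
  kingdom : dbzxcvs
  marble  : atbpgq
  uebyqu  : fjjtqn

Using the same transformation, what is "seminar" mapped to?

The pattern: shift every letter 11 places backward in the alphabet (wrapping around), then move the last 2 characters to the front (rotate right by 2).
On "seminar": the first step gives "htbxcpg", and the second then gives "pghtbxc".

pghtbxc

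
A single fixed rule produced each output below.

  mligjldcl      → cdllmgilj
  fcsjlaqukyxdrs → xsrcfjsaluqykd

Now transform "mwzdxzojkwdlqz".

dzqwmdzzxjowkl

In each case the input is transformed by: swap each adjacent pair of characters (1↔2, 3↔4, ...), then move the last 3 characters to the front (rotate right by 3).
For "mwzdxzojkwdlqz" the result is "dzqwmdzzxjowkl".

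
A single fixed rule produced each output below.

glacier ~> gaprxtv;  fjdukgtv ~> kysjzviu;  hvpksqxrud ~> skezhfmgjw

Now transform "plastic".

Rule — shift every letter 11 places backward in the alphabet (wrapping around), then swap the first and last characters.
On "plastic": the first step gives "eaphixr", and the second then gives "raphixe".

raphixe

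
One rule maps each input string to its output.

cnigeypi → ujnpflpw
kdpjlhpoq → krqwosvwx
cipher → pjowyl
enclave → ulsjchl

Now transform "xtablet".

The rule is to swap each adjacent pair of characters (1↔2, 3↔4, ...), then shift every letter 7 places forward in the alphabet (wrapping around).
On "xtablet" that produces "aeihlsa".
(Check on "cipher": → "ichpre" → "pjowyl" ✓)

aeihlsa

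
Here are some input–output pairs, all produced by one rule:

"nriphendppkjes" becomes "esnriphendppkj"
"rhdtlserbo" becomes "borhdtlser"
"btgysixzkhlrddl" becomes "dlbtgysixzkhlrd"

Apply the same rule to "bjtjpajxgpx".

pxbjtjpajxg

Looking at the pairs, the operation is to move the last 2 characters to the front (rotate right by 2).
For "bjtjpajxgpx" the result is "pxbjtjpajxg".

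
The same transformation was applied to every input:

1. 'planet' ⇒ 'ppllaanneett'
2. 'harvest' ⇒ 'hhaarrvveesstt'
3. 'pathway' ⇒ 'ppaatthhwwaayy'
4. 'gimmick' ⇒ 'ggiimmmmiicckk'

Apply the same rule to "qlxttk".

Rule — double every character.
For "qlxttk" the result is "qqllxxttttkk".

qqllxxttttkk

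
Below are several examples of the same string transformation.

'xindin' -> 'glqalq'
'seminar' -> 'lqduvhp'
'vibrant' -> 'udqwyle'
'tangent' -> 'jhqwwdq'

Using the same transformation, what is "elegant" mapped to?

The transformation: move the first 3 characters to the end (rotate left by 3), then shift every letter 3 places forward in the alphabet (wrapping around).
Working it through for "elegant": intermediate "gantele", final "jdqwhoh".

jdqwhoh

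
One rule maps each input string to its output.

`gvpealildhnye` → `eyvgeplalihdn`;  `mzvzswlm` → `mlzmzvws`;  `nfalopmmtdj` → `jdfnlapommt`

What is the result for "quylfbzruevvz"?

zvuqlybfrzeuv

Each output is the input with this applied: move the last 2 characters to the front (rotate right by 2), then swap each adjacent pair of characters (1↔2, 3↔4, ...).
Working it through for "quylfbzruevvz": intermediate "vzquylfbzruev", final "zvuqlybfrzeuv".
(Check on "gvpealildhnye": → "yegvpealildhn" → "eyvgeplalihdn" ✓)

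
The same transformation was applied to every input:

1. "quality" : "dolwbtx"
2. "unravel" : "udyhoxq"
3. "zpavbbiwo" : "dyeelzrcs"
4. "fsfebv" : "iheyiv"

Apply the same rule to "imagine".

djlqhlp

In each case the input is transformed by: shift every letter 3 places forward in the alphabet (wrapping around), then move the first 2 characters to the end (rotate left by 2).
For "imagine" the result is "djlqhlp".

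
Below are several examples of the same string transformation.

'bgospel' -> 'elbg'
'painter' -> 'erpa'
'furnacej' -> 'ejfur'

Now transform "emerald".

ldem

Looking at the pairs, the operation is to move the last 2 characters to the front (rotate right by 2), then delete the last 3 characters.
"emerald" → "ldemera" → "ldem".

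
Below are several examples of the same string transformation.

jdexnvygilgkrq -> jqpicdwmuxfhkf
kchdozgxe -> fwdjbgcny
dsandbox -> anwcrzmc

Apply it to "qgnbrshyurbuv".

Rule — shift every letter 1 place backward in the alphabet (wrapping around), then move the last 3 characters to the front (rotate right by 3).
Applying both steps to "qgnbrshyurbuv": "pfmaqrgxtqatu", then "atupfmaqrgxtq".
(Check on "dsandbox": → "crzmcanw" → "anwcrzmc" ✓)

atupfmaqrgxtq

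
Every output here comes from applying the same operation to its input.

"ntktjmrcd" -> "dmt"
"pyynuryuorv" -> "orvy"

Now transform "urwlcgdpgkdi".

dglu

The pattern: sort the characters into alphabetical order, then keep one character in every 3, starting at position 2 (positions 2nd, 5th, 8th, ...).
"urwlcgdpgkdi" → "dglu".
(Check on "pyynuryuorv": → "noprruuvyyy" → "orvy" ✓)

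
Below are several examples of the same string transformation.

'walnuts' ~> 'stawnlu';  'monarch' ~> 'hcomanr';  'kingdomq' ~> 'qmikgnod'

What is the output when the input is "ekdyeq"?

In each case the input is transformed by: move the last 2 characters to the front (rotate right by 2), then swap each adjacent pair of characters (1↔2, 3↔4, ...).
"ekdyeq" → "eqekdy" → "qekeyd".

qekeyd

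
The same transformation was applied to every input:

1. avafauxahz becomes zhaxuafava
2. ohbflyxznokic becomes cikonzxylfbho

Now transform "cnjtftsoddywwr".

Rule — reverse the string.
For "cnjtftsoddywwr" the result is "rwwyddostftjnc".

rwwyddostftjnc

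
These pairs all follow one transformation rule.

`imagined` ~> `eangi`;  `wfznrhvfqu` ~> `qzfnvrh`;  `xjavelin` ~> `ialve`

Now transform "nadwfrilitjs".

jdtwiflri

What's happening: take characters alternately from the front and the back (1st, last, 2nd, 2nd-last, ...), then delete the first 3 characters.
Working it through for "nadwfrilitjs": intermediate "nsajdtwiflri", final "jdtwiflri".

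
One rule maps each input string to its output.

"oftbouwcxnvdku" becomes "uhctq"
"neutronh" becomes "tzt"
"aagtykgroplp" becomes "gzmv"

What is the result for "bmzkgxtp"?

hqz

Looking at the pairs, the operation is to shift every letter 6 places forward in the alphabet (wrapping around), then keep one character in every 3, starting at position 1 (positions 1st, 4th, 7th, ...).
Applying both steps to "bmzkgxtp": "hsfqmdzv", then "hqz".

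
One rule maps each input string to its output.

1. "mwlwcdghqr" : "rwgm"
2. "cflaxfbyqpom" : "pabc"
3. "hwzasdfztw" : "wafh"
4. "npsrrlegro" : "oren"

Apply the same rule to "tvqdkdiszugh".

The transformation: keep one character in every 3, starting at position 1 (positions 1st, 4th, 7th, ...), then swap the first and last characters.
For "tvqdkdiszugh", step one produces "tdiu"; step two turns that into "udit".

udit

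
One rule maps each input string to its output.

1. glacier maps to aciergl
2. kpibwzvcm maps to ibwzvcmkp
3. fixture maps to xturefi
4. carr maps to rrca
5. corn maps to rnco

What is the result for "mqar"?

Rule — move the first 2 characters to the end (rotate left by 2).
On "mqar" that produces "armq".

armq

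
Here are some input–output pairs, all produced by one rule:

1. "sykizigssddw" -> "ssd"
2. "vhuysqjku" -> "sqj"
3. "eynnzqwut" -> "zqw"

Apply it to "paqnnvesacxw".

sac

Each output is the input with this applied: move the last 2 characters to the front (rotate right by 2), then keep only the last 3 characters.
For "paqnnvesacxw" the result is "sac".
(Check on "vhuysqjku": → "kuvhuysqj" → "sqj" ✓)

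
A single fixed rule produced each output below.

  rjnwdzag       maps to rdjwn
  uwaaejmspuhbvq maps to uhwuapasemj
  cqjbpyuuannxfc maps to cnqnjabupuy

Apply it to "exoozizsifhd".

The transformation: delete the last 3 characters, then take characters alternately from the front and the back (1st, last, 2nd, 2nd-last, ...).
For "exoozizsifhd", step one produces "exoozizsi"; step two turns that into "eixsozoiz".

eixsozoiz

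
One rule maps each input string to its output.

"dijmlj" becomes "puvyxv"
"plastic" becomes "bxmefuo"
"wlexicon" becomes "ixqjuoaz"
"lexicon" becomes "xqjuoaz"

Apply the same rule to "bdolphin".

npaxbtuz

The pattern: shift every letter 12 places forward in the alphabet (wrapping around).
Applying that to "bdolphin" gives "npaxbtuz".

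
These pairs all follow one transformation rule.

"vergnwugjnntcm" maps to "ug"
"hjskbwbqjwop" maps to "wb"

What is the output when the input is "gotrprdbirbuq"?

Each output is the input with this applied: take characters alternately from the front and the back (1st, last, 2nd, 2nd-last, ...), then keep only the last 2 characters.
Starting from "gotrprdbirbuq": after the first operation, "gqoutbrrpirbd"; after the second, "bd".

bd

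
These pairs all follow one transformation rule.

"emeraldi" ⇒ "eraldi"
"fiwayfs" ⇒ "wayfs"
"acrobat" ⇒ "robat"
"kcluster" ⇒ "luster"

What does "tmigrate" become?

What's happening: delete the first 2 characters.
Applying that to "tmigrate" gives "igrate".

igrate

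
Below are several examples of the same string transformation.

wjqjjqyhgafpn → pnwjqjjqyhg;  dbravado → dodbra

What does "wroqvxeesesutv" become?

tvwroqvxeese

The pattern: move the last 2 characters to the front (rotate right by 2), then delete the last 2 characters.
Working it through for "wroqvxeesesutv": intermediate "tvwroqvxeesesu", final "tvwroqvxeese".
(Check on "dbravado": → "dodbrava" → "dodbra" ✓)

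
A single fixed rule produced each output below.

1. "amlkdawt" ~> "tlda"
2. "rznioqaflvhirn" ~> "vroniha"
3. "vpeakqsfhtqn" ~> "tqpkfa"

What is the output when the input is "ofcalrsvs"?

srlc

The transformation: sort the characters into reverse alphabetical order, then keep every other character starting from the second (positions 2nd, 4th, 6th, ...).
For "ofcalrsvs", step one produces "vssrolfca"; step two turns that into "srlc".
(Check on "vpeakqsfhtqn": → "vtsqqpnkhfea" → "tqpkfa" ✓)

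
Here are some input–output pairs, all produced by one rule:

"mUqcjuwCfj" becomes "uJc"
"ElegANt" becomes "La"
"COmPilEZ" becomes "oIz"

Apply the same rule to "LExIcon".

Looking at the pairs, the operation is to keep one character in every 3, starting at position 2 (positions 2nd, 5th, 8th, ...), then flip the case of every letter.
For "LExIcon", step one produces "Ec"; step two turns that into "eC".
(Check on "COmPilEZ": → "OiZ" → "oIz" ✓)

eC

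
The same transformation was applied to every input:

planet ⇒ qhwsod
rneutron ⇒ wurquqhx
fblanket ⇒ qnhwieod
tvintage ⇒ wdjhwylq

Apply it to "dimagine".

The pattern: shift every letter 3 places forward in the alphabet (wrapping around), then swap the front and back halves of the string.
For "dimagine", step one produces "glpdjlqh"; step two turns that into "jlqhglpd".
(Check on "fblanket": → "ieodqnhw" → "qnhwieod" ✓)

jlqhglpd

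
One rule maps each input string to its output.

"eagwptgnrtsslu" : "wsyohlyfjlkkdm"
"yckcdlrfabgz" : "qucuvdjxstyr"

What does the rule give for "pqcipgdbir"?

The transformation: shift every letter 8 places backward in the alphabet (wrapping around).
So "pqcipgdbir" becomes "hiuahyvtaj".

hiuahyvtaj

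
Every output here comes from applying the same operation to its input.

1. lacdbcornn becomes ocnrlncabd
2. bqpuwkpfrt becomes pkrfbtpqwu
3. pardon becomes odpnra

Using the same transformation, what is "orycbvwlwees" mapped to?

The transformation: swap the front and back halves of the string, then swap each adjacent pair of characters (1↔2, 3↔4, ...).
Working it through for "orycbvwlwees": intermediate "wlweesorycbv", final "lwewserocyvb".

lwewserocyvb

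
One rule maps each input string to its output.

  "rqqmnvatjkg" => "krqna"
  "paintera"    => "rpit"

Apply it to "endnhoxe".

What's happening: move the last 3 characters to the front (rotate right by 3), then keep every other character starting from the second (positions 2nd, 4th, 6th, ...).
Working it through for "endnhoxe": intermediate "oxeendnh", final "xedh".
(Check on "rqqmnvatjkg": → "jkgrqqmnvat" → "krqna" ✓)

xedh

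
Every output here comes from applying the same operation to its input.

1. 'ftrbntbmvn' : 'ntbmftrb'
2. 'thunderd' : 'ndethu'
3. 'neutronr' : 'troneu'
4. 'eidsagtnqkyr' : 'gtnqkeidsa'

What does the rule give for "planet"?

anpl

Each output is the input with this applied: delete the last 2 characters, then swap the front and back halves of the string.
For "planet", step one produces "plan"; step two turns that into "anpl".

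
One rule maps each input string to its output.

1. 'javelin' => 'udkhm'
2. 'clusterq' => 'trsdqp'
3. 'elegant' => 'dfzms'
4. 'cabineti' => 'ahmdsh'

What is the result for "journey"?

Rule — delete the first 2 characters, then shift every letter 1 place backward in the alphabet (wrapping around).
Applying both steps to "journey": "urney", then "tqmdx".

tqmdx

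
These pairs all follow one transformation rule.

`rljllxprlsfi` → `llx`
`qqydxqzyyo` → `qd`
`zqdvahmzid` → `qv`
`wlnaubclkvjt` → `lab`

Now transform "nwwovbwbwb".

wo

In each case the input is transformed by: keep every other character starting from the second (positions 2nd, 4th, 6th, ...), then delete the last 3 characters.
On "nwwovbwbwb": the first step gives "wobbb", and the second then gives "wo".
(Check on "qqydxqzyyo": → "qdqyo" → "qd" ✓)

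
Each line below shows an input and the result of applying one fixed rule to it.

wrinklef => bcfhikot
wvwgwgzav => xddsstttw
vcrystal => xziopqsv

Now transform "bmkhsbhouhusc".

yyzeeehjlpprr

In each case the input is transformed by: sort the characters into alphabetical order, then shift every letter 3 places backward in the alphabet (wrapping around).
"bmkhsbhouhusc" → "yyzeeehjlpprr".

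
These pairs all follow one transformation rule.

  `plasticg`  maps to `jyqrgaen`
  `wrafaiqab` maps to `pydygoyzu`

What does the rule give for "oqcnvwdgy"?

oaltubewm

Rule — shift every letter 2 places backward in the alphabet (wrapping around), then move the first character to the end.
"oqcnvwdgy" → "oaltubewm".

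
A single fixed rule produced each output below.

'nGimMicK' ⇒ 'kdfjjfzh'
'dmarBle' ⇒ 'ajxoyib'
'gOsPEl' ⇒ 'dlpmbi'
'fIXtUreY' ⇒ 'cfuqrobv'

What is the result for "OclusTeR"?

The pattern: shift every letter 3 places backward in the alphabet (wrapping around), then convert every letter to lowercase.
For "OclusTeR", step one produces "LzirpQbO"; step two turns that into "lzirpqbo".

lzirpqbo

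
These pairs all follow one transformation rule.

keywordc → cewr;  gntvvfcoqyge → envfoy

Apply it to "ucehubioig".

The rule is to move the last 2 characters to the front (rotate right by 2), then keep every other character starting from the second (positions 2nd, 4th, 6th, ...).
Doing the same to "ucehubioig": "gchbo".
(Check on "gntvvfcoqyge": → "gegntvvfcoqy" → "envfoy" ✓)

gchbo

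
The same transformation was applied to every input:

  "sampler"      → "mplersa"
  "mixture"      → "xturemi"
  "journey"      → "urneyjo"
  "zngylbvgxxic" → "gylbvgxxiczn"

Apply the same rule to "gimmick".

mmickgi

Looking at the pairs, the operation is to move the first 2 characters to the end (rotate left by 2).
Doing the same to "gimmick": "mmickgi".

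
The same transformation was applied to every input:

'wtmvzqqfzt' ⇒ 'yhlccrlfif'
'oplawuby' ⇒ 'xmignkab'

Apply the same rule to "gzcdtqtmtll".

The pattern: shift every letter 12 places forward in the alphabet (wrapping around), then move the first 2 characters to the end (rotate left by 2).
On "gzcdtqtmtll": the first step gives "slopfcfyfxx", and the second then gives "opfcfyfxxsl".

opfcfyfxxsl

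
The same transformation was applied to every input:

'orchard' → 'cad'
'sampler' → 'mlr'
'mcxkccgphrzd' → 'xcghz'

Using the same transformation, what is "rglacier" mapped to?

Each output is the input with this applied: keep every other character starting from the first (positions 1st, 3rd, 5th, ...), then delete the first character.
For "rglacier", step one produces "rlce"; step two turns that into "lce".

lce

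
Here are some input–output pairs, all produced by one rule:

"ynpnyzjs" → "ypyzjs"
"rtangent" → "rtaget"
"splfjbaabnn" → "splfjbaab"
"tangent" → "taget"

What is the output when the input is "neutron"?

eutro

The pattern: remove every "n".
So "neutron" becomes "eutro".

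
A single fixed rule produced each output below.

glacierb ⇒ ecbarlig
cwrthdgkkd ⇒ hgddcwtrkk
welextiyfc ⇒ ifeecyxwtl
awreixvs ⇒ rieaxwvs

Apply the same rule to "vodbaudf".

ddbavuof

In each case the input is transformed by: sort the characters into reverse alphabetical order, then swap the front and back halves of the string.
Starting from "vodbaudf": after the first operation, "vuofddba"; after the second, "ddbavuof".
(Check on "awreixvs": → "xwvsriea" → "rieaxwvs" ✓)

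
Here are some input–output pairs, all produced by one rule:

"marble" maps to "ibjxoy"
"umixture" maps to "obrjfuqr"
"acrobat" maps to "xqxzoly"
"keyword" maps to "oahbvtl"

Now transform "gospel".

The transformation: shift every letter 3 places backward in the alphabet (wrapping around), then move the last 2 characters to the front (rotate right by 2).
Starting from "gospel": after the first operation, "dlpmbi"; after the second, "bidlpm".
(Check on "keyword": → "hbvtloa" → "oahbvtl" ✓)

bidlpm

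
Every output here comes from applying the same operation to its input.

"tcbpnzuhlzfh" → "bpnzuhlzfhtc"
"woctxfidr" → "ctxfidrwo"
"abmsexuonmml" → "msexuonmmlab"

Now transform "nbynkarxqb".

ynkarxqbnb

What's happening: move the first 2 characters to the end (rotate left by 2).
So "nbynkarxqb" becomes "ynkarxqbnb".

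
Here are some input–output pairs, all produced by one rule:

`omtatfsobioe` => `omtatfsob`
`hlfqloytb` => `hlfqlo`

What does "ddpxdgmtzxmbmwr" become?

ddpxdgmtzxmb

Rule — delete the last 3 characters.
Doing the same to "ddpxdgmtzxmbmwr": "ddpxdgmtzxmb".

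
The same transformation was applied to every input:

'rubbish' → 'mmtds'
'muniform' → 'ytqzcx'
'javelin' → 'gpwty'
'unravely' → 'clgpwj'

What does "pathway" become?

eshlj

Looking at the pairs, the operation is to shift every letter 11 places forward in the alphabet (wrapping around), then delete the first 2 characters.
Doing the same to "pathway": "eshlj".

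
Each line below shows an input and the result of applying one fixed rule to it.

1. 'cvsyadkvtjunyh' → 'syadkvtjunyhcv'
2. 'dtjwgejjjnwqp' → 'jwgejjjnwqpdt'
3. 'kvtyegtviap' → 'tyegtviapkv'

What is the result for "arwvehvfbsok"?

wvehvfbsokar

The rule is to move the first 2 characters to the end (rotate left by 2).
Applying that to "arwvehvfbsok" gives "wvehvfbsokar".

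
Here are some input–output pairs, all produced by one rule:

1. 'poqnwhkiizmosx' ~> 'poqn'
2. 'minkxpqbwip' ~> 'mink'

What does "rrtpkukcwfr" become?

rrtp

The rule is to keep only the first 4 characters.
So "rrtpkukcwfr" becomes "rrtp".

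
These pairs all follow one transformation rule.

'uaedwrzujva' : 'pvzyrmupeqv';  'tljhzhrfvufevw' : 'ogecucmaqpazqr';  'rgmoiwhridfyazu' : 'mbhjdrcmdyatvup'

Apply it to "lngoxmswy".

The pattern: shift every letter 5 places backward in the alphabet (wrapping around).
On "lngoxmswy" that produces "gibjshnrt".

gibjshnrt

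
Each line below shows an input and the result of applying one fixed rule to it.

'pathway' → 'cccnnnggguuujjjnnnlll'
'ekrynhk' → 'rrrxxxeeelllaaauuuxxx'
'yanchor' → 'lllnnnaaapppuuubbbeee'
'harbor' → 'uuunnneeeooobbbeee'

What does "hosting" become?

uuubbbfffgggvvvaaattt

The rule is to repeat every character 3 times, then shift every letter 13 places forward in the alphabet (wrapping around) — i.e. ROT13.
Working it through for "hosting": intermediate "hhhooossstttiiinnnggg", final "uuubbbfffgggvvvaaattt".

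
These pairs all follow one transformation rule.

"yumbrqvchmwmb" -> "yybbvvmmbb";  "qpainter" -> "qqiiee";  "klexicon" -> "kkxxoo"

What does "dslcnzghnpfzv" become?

Each output is the input with this applied: keep one character in every 3, starting at position 1 (positions 1st, 4th, 7th, ...), then double every character.
Working it through for "dslcnzghnpfzv": intermediate "dcgpv", final "ddccggppvv".

ddccggppvv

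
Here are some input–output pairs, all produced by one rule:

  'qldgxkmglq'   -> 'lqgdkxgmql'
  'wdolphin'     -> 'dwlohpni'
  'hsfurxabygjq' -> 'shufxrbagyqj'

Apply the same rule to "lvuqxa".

vlquax

Rule — swap each adjacent pair of characters (1↔2, 3↔4, ...).
On "lvuqxa" that produces "vlquax".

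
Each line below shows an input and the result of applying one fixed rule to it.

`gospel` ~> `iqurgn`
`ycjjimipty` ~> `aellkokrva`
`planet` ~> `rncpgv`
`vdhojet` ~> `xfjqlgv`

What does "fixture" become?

The rule is to shift every letter 2 places forward in the alphabet (wrapping around).
"fixture" → "hkzvwtg".

hkzvwtg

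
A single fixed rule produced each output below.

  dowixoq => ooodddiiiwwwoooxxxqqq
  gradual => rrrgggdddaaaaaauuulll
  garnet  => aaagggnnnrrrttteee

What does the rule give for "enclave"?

In each case the input is transformed by: swap each adjacent pair of characters (1↔2, 3↔4, ...), then repeat every character 3 times.
On "enclave": the first step gives "nelcvae", and the second then gives "nnneeelllcccvvvaaaeee".
(Check on "dowixoq": → "odiwoxq" → "ooodddiiiwwwoooxxxqqq" ✓)

nnneeelllcccvvvaaaeee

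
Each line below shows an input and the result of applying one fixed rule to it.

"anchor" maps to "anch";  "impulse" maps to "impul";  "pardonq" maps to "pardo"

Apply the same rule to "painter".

The rule is to delete the last 2 characters.
Applying that to "painter" gives "paint".

paint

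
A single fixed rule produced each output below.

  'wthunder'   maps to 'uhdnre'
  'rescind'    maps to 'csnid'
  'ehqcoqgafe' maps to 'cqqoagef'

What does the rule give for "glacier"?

caeir

The rule is to delete the first 2 characters, then swap each adjacent pair of characters (1↔2, 3↔4, ...).
Starting from "glacier": after the first operation, "acier"; after the second, "caeir".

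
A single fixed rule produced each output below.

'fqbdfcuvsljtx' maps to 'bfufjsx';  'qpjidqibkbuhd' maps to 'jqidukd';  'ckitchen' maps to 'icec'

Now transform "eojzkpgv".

jegk

Looking at the pairs, the operation is to keep every other character starting from the first (positions 1st, 3rd, 5th, ...), then swap each adjacent pair of characters (1↔2, 3↔4, ...).
"eojzkpgv" → "ejkg" → "jegk".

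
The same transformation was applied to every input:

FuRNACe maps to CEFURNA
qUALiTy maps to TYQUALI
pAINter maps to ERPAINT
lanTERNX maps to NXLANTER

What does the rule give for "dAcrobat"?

What's happening: move the last 2 characters to the front (rotate right by 2), then convert every letter to uppercase.
Applying both steps to "dAcrobat": "atdAcrob", then "ATDACROB".

ATDACROB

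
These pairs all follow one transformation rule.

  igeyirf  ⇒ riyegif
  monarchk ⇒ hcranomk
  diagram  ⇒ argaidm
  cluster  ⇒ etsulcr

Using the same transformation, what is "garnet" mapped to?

enragt

The pattern: reverse the string, then move the first character to the end.
Applying both steps to "garnet": "tenrag", then "enragt".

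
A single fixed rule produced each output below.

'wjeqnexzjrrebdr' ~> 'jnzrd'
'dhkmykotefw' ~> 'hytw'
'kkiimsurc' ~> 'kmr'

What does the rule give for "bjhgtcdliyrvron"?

jtlro

Each output is the input with this applied: keep one character in every 3, starting at position 2 (positions 2nd, 5th, 8th, ...).
"bjhgtcdliyrvron" → "jtlro".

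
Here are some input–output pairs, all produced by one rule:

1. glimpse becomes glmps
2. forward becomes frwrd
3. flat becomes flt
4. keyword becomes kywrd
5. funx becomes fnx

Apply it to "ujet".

Looking at the pairs, the operation is to remove every vowel.
Doing the same to "ujet": "jt".

jt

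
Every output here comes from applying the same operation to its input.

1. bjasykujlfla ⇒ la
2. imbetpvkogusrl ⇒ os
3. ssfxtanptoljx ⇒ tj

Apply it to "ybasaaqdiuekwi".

ik

Looking at the pairs, the operation is to keep one character in every 3, starting at position 3 (positions 3rd, 6th, 9th, ...), then delete the first 2 characters.
Starting from "ybasaaqdiuekwi": after the first operation, "aaik"; after the second, "ik".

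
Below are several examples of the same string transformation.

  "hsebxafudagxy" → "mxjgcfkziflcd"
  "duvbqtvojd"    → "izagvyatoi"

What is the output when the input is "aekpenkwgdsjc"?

fjpujspblixoh

Looking at the pairs, the operation is to shift every letter 5 places forward in the alphabet (wrapping around).
So "aekpenkwgdsjc" becomes "fjpujspblixoh".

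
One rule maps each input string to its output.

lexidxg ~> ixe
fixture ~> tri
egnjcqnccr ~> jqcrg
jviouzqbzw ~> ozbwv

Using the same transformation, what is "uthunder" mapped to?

udrt

In each case the input is transformed by: keep every other character starting from the second (positions 2nd, 4th, 6th, ...), then move the first character to the end.
Starting from "uthunder": after the first operation, "tudr"; after the second, "udrt".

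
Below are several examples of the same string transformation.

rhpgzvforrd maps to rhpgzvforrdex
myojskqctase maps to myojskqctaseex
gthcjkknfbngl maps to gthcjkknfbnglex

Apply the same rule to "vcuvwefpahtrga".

vcuvwefpahtrgaex

The rule is to append "ex".
On "vcuvwefpahtrga" that produces "vcuvwefpahtrgaex".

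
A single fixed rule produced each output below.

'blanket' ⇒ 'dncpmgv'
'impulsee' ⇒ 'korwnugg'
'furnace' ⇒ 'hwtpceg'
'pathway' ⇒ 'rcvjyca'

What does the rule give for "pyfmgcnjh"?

rahoieplj

Rule — shift every letter 2 places forward in the alphabet (wrapping around).
On "pyfmgcnjh" that produces "rahoieplj".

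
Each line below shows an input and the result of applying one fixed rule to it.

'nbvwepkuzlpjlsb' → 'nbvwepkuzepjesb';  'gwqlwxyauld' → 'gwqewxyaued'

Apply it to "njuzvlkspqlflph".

njuzvekspqefeph

Looking at the pairs, the operation is to replace every "l" with "e".
For "njuzvlkspqlflph" the result is "njuzvekspqefeph".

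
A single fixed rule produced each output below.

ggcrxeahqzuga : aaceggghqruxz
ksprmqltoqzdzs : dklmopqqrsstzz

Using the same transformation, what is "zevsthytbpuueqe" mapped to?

beeehpqsttuuvyz

What's happening: sort the characters into alphabetical order.
Applying that to "zevsthytbpuueqe" gives "beeehpqsttuuvyz".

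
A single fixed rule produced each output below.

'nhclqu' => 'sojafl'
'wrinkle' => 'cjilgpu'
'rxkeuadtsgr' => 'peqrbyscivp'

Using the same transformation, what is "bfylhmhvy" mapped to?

wtfkfjwdz

What's happening: shift every letter 2 places backward in the alphabet (wrapping around), then reverse the string.
For "bfylhmhvy", step one produces "zdwjfkftw"; step two turns that into "wtfkfjwdz".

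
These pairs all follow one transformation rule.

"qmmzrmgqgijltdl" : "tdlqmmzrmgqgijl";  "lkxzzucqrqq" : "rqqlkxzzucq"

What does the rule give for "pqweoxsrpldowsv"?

wsvpqweoxsrpldo

The transformation: move the last 3 characters to the front (rotate right by 3).
Doing the same to "pqweoxsrpldowsv": "wsvpqweoxsrpldo".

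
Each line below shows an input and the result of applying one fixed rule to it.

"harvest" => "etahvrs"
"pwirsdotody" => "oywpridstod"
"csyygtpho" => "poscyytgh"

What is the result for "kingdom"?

Each output is the input with this applied: swap each adjacent pair of characters (1↔2, 3↔4, ...), then move the last 2 characters to the front (rotate right by 2).
Starting from "kingdom": after the first operation, "ikgnodm"; after the second, "dmikgno".

dmikgno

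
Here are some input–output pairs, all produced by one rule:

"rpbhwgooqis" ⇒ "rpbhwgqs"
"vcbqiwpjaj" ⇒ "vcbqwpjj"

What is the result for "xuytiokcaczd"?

Looking at the pairs, the operation is to remove every vowel.
Doing the same to "xuytiokcaczd": "xytkcczd".

xytkcczd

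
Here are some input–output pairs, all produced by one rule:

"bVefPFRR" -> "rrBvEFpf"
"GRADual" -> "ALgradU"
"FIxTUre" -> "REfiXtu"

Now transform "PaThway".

In each case the input is transformed by: flip the case of every letter, then move the last 2 characters to the front (rotate right by 2).
Applying both steps to "PaThway": "pAtHWAY", then "AYpAtHW".
(Check on "FIxTUre": → "fiXtuRE" → "REfiXtu" ✓)

AYpAtHW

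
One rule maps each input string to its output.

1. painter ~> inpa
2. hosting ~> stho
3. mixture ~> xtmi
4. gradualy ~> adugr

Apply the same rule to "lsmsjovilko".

msjovils

The transformation: delete the last 3 characters, then move the first 2 characters to the end (rotate left by 2).
Starting from "lsmsjovilko": after the first operation, "lsmsjovi"; after the second, "msjovils".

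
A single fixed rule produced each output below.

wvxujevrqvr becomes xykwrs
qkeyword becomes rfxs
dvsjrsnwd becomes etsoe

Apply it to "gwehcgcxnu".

The transformation: keep every other character starting from the first (positions 1st, 3rd, 5th, ...), then shift every letter 1 place forward in the alphabet (wrapping around).
Applying both steps to "gwehcgcxnu": "geccn", then "hfddo".

hfddo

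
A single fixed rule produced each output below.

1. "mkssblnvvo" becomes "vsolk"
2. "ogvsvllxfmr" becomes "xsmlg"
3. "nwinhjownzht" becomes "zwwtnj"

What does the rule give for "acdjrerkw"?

kjec

The transformation: keep every other character starting from the second (positions 2nd, 4th, 6th, ...), then sort the characters into reverse alphabetical order.
Doing the same to "acdjrerkw": "kjec".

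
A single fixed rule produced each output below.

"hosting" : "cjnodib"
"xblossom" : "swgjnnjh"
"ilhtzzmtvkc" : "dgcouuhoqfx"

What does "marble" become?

hvmwgz

Looking at the pairs, the operation is to shift every letter 5 places backward in the alphabet (wrapping around).
For "marble" the result is "hvmwgz".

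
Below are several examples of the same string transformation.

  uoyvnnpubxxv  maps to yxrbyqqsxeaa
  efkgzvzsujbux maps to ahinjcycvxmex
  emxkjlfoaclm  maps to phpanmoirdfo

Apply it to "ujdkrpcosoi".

lxmgnusfrvr

Rule — shift every letter 3 places forward in the alphabet (wrapping around), then move the last character to the front.
"ujdkrpcosoi" → "xmgnusfrvrl" → "lxmgnusfrvr".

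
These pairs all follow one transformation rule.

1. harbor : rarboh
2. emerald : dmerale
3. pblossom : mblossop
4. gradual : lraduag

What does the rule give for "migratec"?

cigratem

Looking at the pairs, the operation is to swap the first and last characters.
Doing the same to "migratec": "cigratem".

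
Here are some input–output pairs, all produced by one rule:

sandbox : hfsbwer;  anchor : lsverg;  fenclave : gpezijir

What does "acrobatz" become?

In each case the input is transformed by: move the first 3 characters to the end (rotate left by 3), then shift every letter 4 places forward in the alphabet (wrapping around).
"acrobatz" → "obatzacr" → "sfexdegv".

sfexdegv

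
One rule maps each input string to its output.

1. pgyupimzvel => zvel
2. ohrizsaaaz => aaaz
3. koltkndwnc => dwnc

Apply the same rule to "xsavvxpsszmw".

Rule — keep only the last 4 characters.
On "xsavvxpsszmw" that produces "szmw".

szmw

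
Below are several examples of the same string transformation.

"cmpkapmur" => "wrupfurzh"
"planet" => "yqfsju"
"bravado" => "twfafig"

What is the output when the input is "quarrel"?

Each output is the input with this applied: shift every letter 5 places forward in the alphabet (wrapping around), then swap the first and last characters.
"quarrel" → "vzfwwjq" → "qzfwwjv".

qzfwwjv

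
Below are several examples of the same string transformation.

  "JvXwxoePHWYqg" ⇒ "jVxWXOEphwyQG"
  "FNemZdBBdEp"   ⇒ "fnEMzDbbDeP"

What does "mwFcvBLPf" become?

MWfCVblpF

Rule — flip the case of every letter.
So "mwFcvBLPf" becomes "MWfCVblpF".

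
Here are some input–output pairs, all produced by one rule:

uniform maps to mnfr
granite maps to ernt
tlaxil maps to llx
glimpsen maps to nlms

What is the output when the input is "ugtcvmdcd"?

In each case the input is transformed by: move the last character to the front, then keep every other character starting from the first (positions 1st, 3rd, 5th, ...).
Working it through for "ugtcvmdcd": intermediate "dugtcvmdc", final "dgcmc".
(Check on "granite": → "egranit" → "ernt" ✓)

dgcmc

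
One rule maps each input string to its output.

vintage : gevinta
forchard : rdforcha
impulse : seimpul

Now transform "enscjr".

jrensc

The rule is to move the last 2 characters to the front (rotate right by 2).
Applying that to "enscjr" gives "jrensc".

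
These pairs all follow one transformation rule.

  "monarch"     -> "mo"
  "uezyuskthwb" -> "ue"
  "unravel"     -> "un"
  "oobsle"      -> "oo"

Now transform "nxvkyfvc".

What's happening: keep only the first 2 characters.
For "nxvkyfvc" the result is "nx".

nx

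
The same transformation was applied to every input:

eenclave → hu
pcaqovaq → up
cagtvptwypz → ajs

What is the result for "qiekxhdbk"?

ybe

Each output is the input with this applied: shift every letter 6 places backward in the alphabet (wrapping around), then keep one character in every 3, starting at position 3 (positions 3rd, 6th, 9th, ...).
So "qiekxhdbk" becomes "ybe".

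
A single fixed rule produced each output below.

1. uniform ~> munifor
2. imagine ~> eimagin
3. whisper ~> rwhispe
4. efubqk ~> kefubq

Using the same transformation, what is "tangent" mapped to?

Looking at the pairs, the operation is to move the last character to the front.
Doing the same to "tangent": "ttangen".

ttangen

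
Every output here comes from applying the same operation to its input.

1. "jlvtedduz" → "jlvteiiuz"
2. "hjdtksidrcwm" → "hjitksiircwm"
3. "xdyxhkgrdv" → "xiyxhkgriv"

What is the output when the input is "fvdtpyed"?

fvitpyei

The rule is to replace every "d" with "i".
Applying that to "fvdtpyed" gives "fvitpyei".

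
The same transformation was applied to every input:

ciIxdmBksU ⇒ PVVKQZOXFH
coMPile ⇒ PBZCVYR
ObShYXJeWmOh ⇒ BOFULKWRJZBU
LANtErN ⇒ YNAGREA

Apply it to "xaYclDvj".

Looking at the pairs, the operation is to shift every letter 13 places forward in the alphabet (wrapping around) — i.e. ROT13, then convert every letter to uppercase.
For "xaYclDvj", step one produces "knLpyQiw"; step two turns that into "KNLPYQIW".

KNLPYQIW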